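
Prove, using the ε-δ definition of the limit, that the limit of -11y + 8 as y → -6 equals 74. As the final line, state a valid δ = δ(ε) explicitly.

Fix ε > 0. We need δ > 0 so that 0 < |y + 6| < δ implies |(-11y + 8) − 74| < ε.
|(-11y + 8) − 74| = |-11y - 66| = 11|y + 6|.
So 11|y + 6| < ε exactly when |y + 6| < ε/11.
Choosing δ = ε/11 gives |(-11y + 8) − 74| = 11|y + 6| < ε whenever |y + 6| < δ.

δ = ε/11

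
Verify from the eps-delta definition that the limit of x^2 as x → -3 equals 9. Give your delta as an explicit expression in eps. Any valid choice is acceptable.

Suppose eps > 0. We seek delta > 0 with 0 < |x + 3| < delta ⇒ |x^2 − 9| < eps.
Factor: x^2 − 9 = (x + 3)(x - 3), so |x^2 − 9| = |x + 3|·|x - 3|.
Impose delta ≤ 1 so that |x| < 4; then |x - 3| ≤ 7.
Hence |x^2 − 9| ≤ 7|x + 3|, which is < eps once |x + 3| < eps/7.
Take delta = min(1, eps/7). If 0 < |x + 3| < delta then both bounds hold and |x^2 − 9| ≤ 7|x + 3| < 7·(eps/7) = eps.

delta = min(1, eps/7)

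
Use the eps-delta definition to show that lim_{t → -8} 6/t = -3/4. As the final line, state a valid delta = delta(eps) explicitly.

Suppose eps > 0. We seek delta > 0 such that 0 < |t + 8| < delta implies |6/t + 3/4| < eps.
|6/t + 3/4| = 6·|-8 − t|/(8·|t|) = 6|t + 8|/(8|t|).
Require delta ≤ 4 so that |t| > 8 − 4 = 4, hence 8|t| > 32.
Then |6/t + 3/4| < 6|t + 8|/32, which is < eps when |t + 8| < (16/3)eps.
Take delta = min(4, (16/3)eps). Then 0 < |t + 8| < delta gives both |t + 8| < 4 and |t + 8| < (16/3)eps, so |6/t + 3/4| < eps.

delta = min(4, (16/3)eps)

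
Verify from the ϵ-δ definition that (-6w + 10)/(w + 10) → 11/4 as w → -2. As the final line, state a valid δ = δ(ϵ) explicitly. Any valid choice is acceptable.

Let ϵ > 0 be given. We want δ > 0 with 0 < |w + 2| < δ ⇒ |(-6w + 10)/(w + 10) − (11/4)| < ϵ.
Combining over a common denominator, (-6w + 10)/(w + 10) − (11/4) = [(-6w + 10)·8 − 22·(w + 10)] / [8·(w + 10)] = -70(w + 2) / (8(w + 10)).
So |(-6w + 10)/(w + 10) − (11/4)| = 70|w + 2| / (8·|w + 10|).
Require δ ≤ 4, so |w + 10| ≥ |8| − |w + 2| > 8 − 4 = 4.
Hence |(-6w + 10)/(w + 10) − (11/4)| < 70|w + 2|/(8·4) = (35/16)|w + 2|, which is < ϵ once |w + 2| < (16/35)ϵ.
Take δ = min(4, (16/35)ϵ). Then 0 < |w + 2| < δ forces both bounds, so |(-6w + 10)/(w + 10) − (11/4)| < ϵ.

δ = min(4, (16/35)ϵ)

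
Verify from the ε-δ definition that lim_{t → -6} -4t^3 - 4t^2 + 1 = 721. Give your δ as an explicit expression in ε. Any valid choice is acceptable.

δ = min(1, ε/456)

Let ε > 0. We want δ > 0 such that 0 < |t + 6| < δ implies |(-4t^3 - 4t^2 + 1) − 721| < ε.
(-4t^3 - 4t^2 + 1) − 721 = -4t^3 - 4t^2 - 720 = (t + 6)(-4t^2 + 20t - 120).
So |(-4t^3 - 4t^2 + 1) − 721| = |t + 6|·|-4t^2 + 20t - 120|.
Assume first that |t + 6| < 1, so |t| < 7. Then |-4t^2 + 20t - 120| ≤ 4·7^2 + 20·7 + 120 = 456.
Hence |(-4t^3 - 4t^2 + 1) − 721| ≤ 456|t + 6| < ε provided |t + 6| < ε/456.
Take δ = min(1, ε/456). Then 0 < |t + 6| < δ gives both |t + 6| < 1 and |t + 6| < ε/456, so |(-4t^3 - 4t^2 + 1) − 721| < ε.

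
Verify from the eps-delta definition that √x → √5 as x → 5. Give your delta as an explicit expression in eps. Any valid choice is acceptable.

delta = min(5, √5·eps)

Let eps > 0. We want delta > 0 such that 0 < |x − 5| < delta implies |√x − √5| < eps.
Rationalise: √x − √5 = (x − 5)/(√x + √5), so |√x − √5| = |x − 5|/(√x + √5).
Restrict delta ≤ 5 so that |x − 5| < 5 forces x > 0, and then √x + √5 > √5.
Hence |√x − √5| < |x − 5|/√5, which is < eps once |x − 5| < √5·eps.
Take delta = min(5, √5·eps). If 0 < |x − 5| < delta then x > 0 and |√x − √5| < |x − 5|/√5 < eps.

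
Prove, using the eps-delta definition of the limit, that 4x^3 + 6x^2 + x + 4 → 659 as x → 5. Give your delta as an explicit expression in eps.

Suppose eps > 0. We want delta > 0 such that 0 < |x − 5| < delta implies |(4x^3 + 6x^2 + x + 4) − 659| < eps.
(4x^3 + 6x^2 + x + 4) − 659 = 4x^3 + 6x^2 + x - 655 = (x − 5)(4x^2 + 26x + 131).
So |(4x^3 + 6x^2 + x + 4) − 659| = |x − 5|·|4x^2 + 26x + 131|.
Assume first that |x − 5| < 1, so |x| < 6. Then |4x^2 + 26x + 131| ≤ 4·6^2 + 26·6 + 131 = 431.
Hence |(4x^3 + 6x^2 + x + 4) − 659| ≤ 431|x − 5| < eps provided |x − 5| < eps/431.
Choosing delta = min(1, eps/431) ensures both conditions, hence |(4x^3 + 6x^2 + x + 4) − 659| < eps.

delta = min(1, eps/431)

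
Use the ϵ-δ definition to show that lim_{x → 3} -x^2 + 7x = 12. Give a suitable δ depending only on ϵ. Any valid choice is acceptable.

Fix ϵ > 0. We want δ > 0 such that 0 < |x − 3| < δ implies |(-x^2 + 7x) − 12| < ϵ.
(-x^2 + 7x) − 12 = -x^2 + 7x - 12 = (x − 3)(-x + 4).
So |(-x^2 + 7x) − 12| = |x − 3|·|-x + 4|.
Assume first that |x − 3| < 2, so |x| < 5. Then |-x + 4| ≤ 5 + 4 = 9.
Hence |(-x^2 + 7x) − 12| ≤ 9|x − 3| < ϵ provided |x − 3| < ϵ/9.
Take δ = min(2, ϵ/9). Then 0 < |x − 3| < δ gives both |x − 3| < 2 and |x − 3| < ϵ/9, so |(-x^2 + 7x) − 12| < ϵ.

δ = min(2, ϵ/9)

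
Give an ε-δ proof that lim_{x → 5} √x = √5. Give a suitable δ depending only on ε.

Suppose ε > 0. We want δ > 0 such that 0 < |x − 5| < δ implies |√x − √5| < ε.
Rationalise: √x − √5 = (x − 5)/(√x + √5), so |√x − √5| = |x − 5|/(√x + √5).
Restrict δ ≤ 5 so that |x − 5| < 5 forces x > 0, and then √x + √5 > √5.
Hence |√x − √5| < |x − 5|/√5, which is < ε once |x − 5| < √5·ε.
Take δ = min(5, √5·ε). If 0 < |x − 5| < δ then x > 0 and |√x − √5| < |x − 5|/√5 < ε.

δ = min(5, √5·ε)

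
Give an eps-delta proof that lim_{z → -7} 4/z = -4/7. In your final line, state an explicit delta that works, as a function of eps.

delta = min(7/2, (49/8)eps)

Suppose eps > 0. We seek delta > 0 such that 0 < |z + 7| < delta implies |4/z + 4/7| < eps.
|4/z + 4/7| = 4·|-7 − z|/(7·|z|) = 4|z + 7|/(7|z|).
Require delta ≤ 7/2 so that |z| > 7 − 7/2 = 7/2, hence 7|z| > 49/2.
Then |4/z + 4/7| < 4|z + 7|/(49/2), which is < eps when |z + 7| < (49/8)eps.
Take delta = min(7/2, (49/8)eps). Then 0 < |z + 7| < delta gives both |z + 7| < 7/2 and |z + 7| < (49/8)eps, so |4/z + 4/7| < eps.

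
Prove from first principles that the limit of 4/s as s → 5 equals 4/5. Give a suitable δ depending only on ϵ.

Let ϵ > 0 be given. We seek δ > 0 such that 0 < |s − 5| < δ implies |4/s − (4/5)| < ϵ.
|4/s − (4/5)| = 4·|5 − s|/(5·|s|) = 4|s − 5|/(5|s|).
Require δ ≤ 5/2 so that |s| > 5 − 5/2 = 5/2, hence 5|s| > 25/2.
Then |4/s − (4/5)| < 4|s − 5|/(25/2), which is < ϵ when |s − 5| < (25/8)ϵ.
Take δ = min(5/2, (25/8)ϵ). Then 0 < |s − 5| < δ gives both |s − 5| < 5/2 and |s − 5| < (25/8)ϵ, so |4/s − (4/5)| < ϵ.

δ = min(5/2, (25/8)ϵ)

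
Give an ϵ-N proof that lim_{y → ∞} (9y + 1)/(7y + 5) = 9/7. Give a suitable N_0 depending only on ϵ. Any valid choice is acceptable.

Fix ϵ > 0. We seek N_0 > 0 such that y > N_0 implies |(9y + 1)/(7y + 5) − (9/7)| < ϵ.
(9y + 1)/(7y + 5) − (9/7) = (7(9y + 1) − 9(7y + 5)) / (7(7y + 5)) = -38/(7(7y + 5)).
For y > 0 we have 7y + 5 > 7y, so |(9y + 1)/(7y + 5) − (9/7)| = 38/(7(7y + 5)) < 38/(7·7y) = (38/49)/y.
Thus |(9y + 1)/(7y + 5) − (9/7)| < ϵ whenever y > (38/49)/ϵ.
Take N_0 = (38/49)/ϵ. If y > N_0 then |(9y + 1)/(7y + 5) − (9/7)| < (38/49)/y < ϵ.

N_0 = (38/49)/ϵ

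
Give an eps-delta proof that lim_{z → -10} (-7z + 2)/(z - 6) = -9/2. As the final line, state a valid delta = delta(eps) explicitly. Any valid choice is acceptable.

Let eps > 0 be given. We want delta > 0 with 0 < |z + 10| < delta ⇒ |(-7z + 2)/(z - 6) + 9/2| < eps.
Combining over a common denominator, (-7z + 2)/(z - 6) + 9/2 = [(-7z + 2)·(-16) − 72·(z - 6)] / [(-16)·(z - 6)] = 40(z + 10) / ((-16)(z - 6)).
So |(-7z + 2)/(z - 6) + 9/2| = 40|z + 10| / (16·|z − 6|).
Require delta ≤ 8, so |z − 6| ≥ |-16| − |z + 10| > 16 − 8 = 8.
Hence |(-7z + 2)/(z - 6) + 9/2| < 40|z + 10|/(16·8) = (5/16)|z + 10|, which is < eps once |z + 10| < (16/5)eps.
Take delta = min(8, (16/5)eps). Then 0 < |z + 10| < delta forces both bounds, so |(-7z + 2)/(z - 6) + 9/2| < eps.

delta = min(8, (16/5)eps)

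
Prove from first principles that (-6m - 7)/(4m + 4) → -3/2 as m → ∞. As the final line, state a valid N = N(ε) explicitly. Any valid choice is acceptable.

N = (1/4)/ε

Fix ε > 0. For m ≥ 1, |(-6m - 7)/(4m + 4) + 3/2| = |-4|/(4(4m + 4)) = 4/(4(4m + 4)).
Since 4m + 4 ≥ 4m for m ≥ 1, this is ≤ 4/(4·4m) = (1/4)/m.
So |(-6m - 7)/(4m + 4) + 3/2| < ε whenever m > (1/4)/ε.
Take N = (1/4)/ε. If m > N then |(-6m - 7)/(4m + 4) + 3/2| ≤ (1/4)/m < ε.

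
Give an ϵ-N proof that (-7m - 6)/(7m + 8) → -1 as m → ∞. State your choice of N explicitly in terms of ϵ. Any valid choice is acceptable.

N = (2/7)/ϵ

Fix ϵ > 0. For m ≥ 1, |(-7m - 6)/(7m + 8) + 1| = |14|/(7(7m + 8)) = 14/(7(7m + 8)).
Since 7m + 8 ≥ 7m for m ≥ 1, this is ≤ 14/(7·7m) = (2/7)/m.
So |(-7m - 6)/(7m + 8) + 1| < ϵ whenever m > (2/7)/ϵ.
Take N = (2/7)/ϵ. If m > N then |(-7m - 6)/(7m + 8) + 1| ≤ (2/7)/m < ϵ.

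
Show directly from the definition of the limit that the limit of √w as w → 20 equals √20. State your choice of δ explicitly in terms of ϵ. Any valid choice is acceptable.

Fix ϵ > 0. We want δ > 0 such that 0 < |w − 20| < δ implies |√w − √20| < ϵ.
Rationalise: √w − √20 = (w − 20)/(√w + √20), so |√w − √20| = |w − 20|/(√w + √20).
Restrict δ ≤ 20 so that |w − 20| < 20 forces w > 0, and then √w + √20 > √20.
Hence |√w − √20| < |w − 20|/√20, which is < ϵ once |w − 20| < √20·ϵ.
Take δ = min(20, √20·ϵ). If 0 < |w − 20| < δ then w > 0 and |√w − √20| < |w − 20|/√20 < ϵ.

δ = min(20, √20·ϵ)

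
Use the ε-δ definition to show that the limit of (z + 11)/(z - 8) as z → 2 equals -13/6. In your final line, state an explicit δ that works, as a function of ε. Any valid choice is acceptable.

Let ε > 0. We want δ > 0 with 0 < |z − 2| < δ ⇒ |(z + 11)/(z - 8) + 13/6| < ε.
Combining over a common denominator, (z + 11)/(z - 8) + 13/6 = [(z + 11)·(-6) − 13·(z - 8)] / [(-6)·(z - 8)] = -19(z − 2) / ((-6)(z - 8)).
So |(z + 11)/(z - 8) + 13/6| = 19|z − 2| / (6·|z − 8|).
Restrict δ ≤ 3. Then |z − 2| < 3 gives |z − 8| = |(z − 2) + (-6)| ≥ 6 − 3 = 3.
Hence |(z + 11)/(z - 8) + 13/6| < 19|z − 2|/(6·3) = (19/18)|z − 2|, which is < ε once |z − 2| < (18/19)ε.
Take δ = min(3, (18/19)ε). Then 0 < |z − 2| < δ forces both bounds, so |(z + 11)/(z - 8) + 13/6| < ε.

δ = min(3, (18/19)ε)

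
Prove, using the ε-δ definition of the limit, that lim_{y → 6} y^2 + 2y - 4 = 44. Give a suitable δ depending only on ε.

Fix ε > 0. We want δ > 0 such that 0 < |y − 6| < δ implies |(y^2 + 2y - 4) − 44| < ε.
(y^2 + 2y - 4) − 44 = y^2 + 2y - 48 = (y − 6)(y + 8).
So |(y^2 + 2y - 4) − 44| = |y − 6|·|y + 8|.
Require δ ≤ 2. Then |y − 6| < 2 gives |y| < 8, and by the triangle inequality |y + 8| ≤ 8 + 8 = 16.
Hence |(y^2 + 2y - 4) − 44| ≤ 16|y − 6| < ε provided |y − 6| < ε/16.
Take δ = min(2, ε/16). Then 0 < |y − 6| < δ gives both |y − 6| < 2 and |y − 6| < ε/16, so |(y^2 + 2y - 4) − 44| < ε.

δ = min(2, ε/16)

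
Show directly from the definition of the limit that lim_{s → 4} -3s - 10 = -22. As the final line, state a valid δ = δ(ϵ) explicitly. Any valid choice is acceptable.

Let ϵ > 0. We need δ > 0 so that 0 < |s − 4| < δ implies |(-3s - 10) + 22| < ϵ.
Since (-3s - 10) + 22 = -3(s − 4), we have |(-3s - 10) + 22| = 3|s − 4|.
Thus it suffices that |s − 4| < ϵ/3.
Take δ = ϵ/3. If 0 < |s − 4| < δ then |(-3s - 10) + 22| = 3|s − 4| < 3·(ϵ/3) = ϵ.

δ = ϵ/3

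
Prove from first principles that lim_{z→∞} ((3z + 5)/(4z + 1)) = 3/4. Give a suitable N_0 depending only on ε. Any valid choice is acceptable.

Let ε > 0. We seek N_0 > 0 such that z > N_0 implies |(3z + 5)/(4z + 1) − (3/4)| < ε.
(3z + 5)/(4z + 1) − (3/4) = (4(3z + 5) − 3(4z + 1)) / (4(4z + 1)) = 17/(4(4z + 1)).
For z > 0 we have 4z + 1 > 4z, so |(3z + 5)/(4z + 1) − (3/4)| = 17/(4(4z + 1)) < 17/(4·4z) = (17/16)/z.
Thus |(3z + 5)/(4z + 1) − (3/4)| < ε whenever z > (17/16)/ε.
Take N_0 = (17/16)/ε. If z > N_0 then |(3z + 5)/(4z + 1) − (3/4)| < (17/16)/z < ε.

N_0 = (17/16)/ε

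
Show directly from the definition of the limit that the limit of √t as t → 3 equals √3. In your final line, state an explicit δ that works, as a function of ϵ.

δ = min(3, √3·ϵ)

Fix ϵ > 0. We want δ > 0 such that 0 < |t − 3| < δ implies |√t − √3| < ϵ.
Multiplying by the conjugate, |√t − √3| = |t − 3|/(√t + √3).
Restrict δ ≤ 3 so that |t − 3| < 3 forces t > 0, and then √t + √3 > √3.
Hence |√t − √3| < |t − 3|/√3, which is < ϵ once |t − 3| < √3·ϵ.
Take δ = min(3, √3·ϵ). If 0 < |t − 3| < δ then t > 0 and |√t − √3| < |t − 3|/√3 < ϵ.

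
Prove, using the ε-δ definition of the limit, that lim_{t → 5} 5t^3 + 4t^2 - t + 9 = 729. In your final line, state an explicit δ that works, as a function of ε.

Fix ε > 0. We want δ > 0 such that 0 < |t − 5| < δ implies |(5t^3 + 4t^2 - t + 9) − 729| < ε.
(5t^3 + 4t^2 - t + 9) − 729 = 5t^3 + 4t^2 - t - 720 = (t − 5)(5t^2 + 29t + 144).
So |(5t^3 + 4t^2 - t + 9) − 729| = |t − 5|·|5t^2 + 29t + 144|.
Assume first that |t − 5| < 2, so |t| < 7. Then |5t^2 + 29t + 144| ≤ 5·7^2 + 29·7 + 144 = 592.
Hence |(5t^3 + 4t^2 - t + 9) − 729| ≤ 592|t − 5| < ε provided |t − 5| < ε/592.
Take δ = min(2, ε/592). Then 0 < |t − 5| < δ gives both |t − 5| < 2 and |t − 5| < ε/592, so |(5t^3 + 4t^2 - t + 9) − 729| < ε.

δ = min(2, ε/592)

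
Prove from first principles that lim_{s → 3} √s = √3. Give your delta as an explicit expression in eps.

delta = min(3, √3·eps)

Fix eps > 0. We want delta > 0 such that 0 < |s − 3| < delta implies |√s − √3| < eps.
Rationalise: √s − √3 = (s − 3)/(√s + √3), so |√s − √3| = |s − 3|/(√s + √3).
Restrict delta ≤ 3 so that |s − 3| < 3 forces s > 0, and then √s + √3 > √3.
Hence |√s − √3| < |s − 3|/√3, which is < eps once |s − 3| < √3·eps.
Take delta = min(3, √3·eps). If 0 < |s − 3| < delta then s > 0 and |√s − √3| < |s − 3|/√3 < eps.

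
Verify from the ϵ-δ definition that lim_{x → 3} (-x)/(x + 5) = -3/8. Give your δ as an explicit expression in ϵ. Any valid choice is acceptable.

δ = min(4, (32/5)ϵ)

Suppose ϵ > 0. We want δ > 0 with 0 < |x − 3| < δ ⇒ |(-x)/(x + 5) + 3/8| < ϵ.
Combining over a common denominator, (-x)/(x + 5) + 3/8 = [(-x)·8 − (-3)·(x + 5)] / [8·(x + 5)] = -5(x − 3) / (8(x + 5)).
So |(-x)/(x + 5) + 3/8| = 5|x − 3| / (8·|x + 5|).
Require δ ≤ 4, so |x + 5| ≥ |8| − |x − 3| > 8 − 4 = 4.
Hence |(-x)/(x + 5) + 3/8| < 5|x − 3|/(8·4) = (5/32)|x − 3|, which is < ϵ once |x − 3| < (32/5)ϵ.
Take δ = min(4, (32/5)ϵ). Then 0 < |x − 3| < δ forces both bounds, so |(-x)/(x + 5) + 3/8| < ϵ.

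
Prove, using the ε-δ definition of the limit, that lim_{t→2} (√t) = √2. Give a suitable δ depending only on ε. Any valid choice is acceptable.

δ = min(2, √2·ε)

Let ε > 0. We want δ > 0 such that 0 < |t − 2| < δ implies |√t − √2| < ε.
Multiplying by the conjugate, |√t − √2| = |t − 2|/(√t + √2).
Restrict δ ≤ 2 so that |t − 2| < 2 forces t > 0, and then √t + √2 > √2.
Hence |√t − √2| < |t − 2|/√2, which is < ε once |t − 2| < √2·ε.
Take δ = min(2, √2·ε). If 0 < |t − 2| < δ then t > 0 and |√t − √2| < |t − 2|/√2 < ε.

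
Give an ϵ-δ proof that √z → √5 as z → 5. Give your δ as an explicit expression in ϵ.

δ = min(5, √5·ϵ)

Let ϵ > 0. We want δ > 0 such that 0 < |z − 5| < δ implies |√z − √5| < ϵ.
Multiplying by the conjugate, |√z − √5| = |z − 5|/(√z + √5).
Restrict δ ≤ 5 so that |z − 5| < 5 forces z > 0, and then √z + √5 > √5.
Hence |√z − √5| < |z − 5|/√5, which is < ϵ once |z − 5| < √5·ϵ.
Take δ = min(5, √5·ϵ). If 0 < |z − 5| < δ then z > 0 and |√z − √5| < |z − 5|/√5 < ϵ.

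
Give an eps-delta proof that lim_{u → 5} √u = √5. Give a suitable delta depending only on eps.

delta = min(5, √5·eps)

Let eps > 0 be given. We want delta > 0 such that 0 < |u − 5| < delta implies |√u − √5| < eps.
Multiplying by the conjugate, |√u − √5| = |u − 5|/(√u + √5).
Restrict delta ≤ 5 so that |u − 5| < 5 forces u > 0, and then √u + √5 > √5.
Hence |√u − √5| < |u − 5|/√5, which is < eps once |u − 5| < √5·eps.
Take delta = min(5, √5·eps). If 0 < |u − 5| < delta then u > 0 and |√u − √5| < |u − 5|/√5 < eps.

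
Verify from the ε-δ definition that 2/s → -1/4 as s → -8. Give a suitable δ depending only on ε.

Fix ε > 0. We seek δ > 0 such that 0 < |s + 8| < δ implies |2/s + 1/4| < ε.
|2/s + 1/4| = 2·|-8 − s|/(8·|s|) = 2|s + 8|/(8|s|).
Restrict δ ≤ 4. Then |s + 8| < 4 gives |s| > 4, so 8|s| > 32.
Then |2/s + 1/4| < 2|s + 8|/32, which is < ε when |s + 8| < 16ε.
Take δ = min(4, 16ε). Then 0 < |s + 8| < δ gives both |s + 8| < 4 and |s + 8| < 16ε, so |2/s + 1/4| < ε.

δ = min(4, 16ε)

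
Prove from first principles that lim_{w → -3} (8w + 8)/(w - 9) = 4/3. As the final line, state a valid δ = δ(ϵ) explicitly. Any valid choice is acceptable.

Suppose ϵ > 0. We want δ > 0 with 0 < |w + 3| < δ ⇒ |(8w + 8)/(w - 9) − (4/3)| < ϵ.
Combining over a common denominator, (8w + 8)/(w - 9) − (4/3) = [(8w + 8)·(-12) − (-16)·(w - 9)] / [(-12)·(w - 9)] = -80(w + 3) / ((-12)(w - 9)).
So |(8w + 8)/(w - 9) − (4/3)| = 80|w + 3| / (12·|w − 9|).
Restrict δ ≤ 6. Then |w + 3| < 6 gives |w − 9| = |(w + 3) + (-12)| ≥ 12 − 6 = 6.
Hence |(8w + 8)/(w - 9) − (4/3)| < 80|w + 3|/(12·6) = (10/9)|w + 3|, which is < ϵ once |w + 3| < (9/10)ϵ.
Take δ = min(6, (9/10)ϵ). Then 0 < |w + 3| < δ forces both bounds, so |(8w + 8)/(w - 9) − (4/3)| < ϵ.

δ = min(6, (9/10)ϵ)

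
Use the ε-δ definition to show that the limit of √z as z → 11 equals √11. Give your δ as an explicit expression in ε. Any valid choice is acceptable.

Suppose ε > 0. We want δ > 0 such that 0 < |z − 11| < δ implies |√z − √11| < ε.
Multiplying by the conjugate, |√z − √11| = |z − 11|/(√z + √11).
Restrict δ ≤ 11 so that |z − 11| < 11 forces z > 0, and then √z + √11 > √11.
Hence |√z − √11| < |z − 11|/√11, which is < ε once |z − 11| < √11·ε.
Take δ = min(11, √11·ε). If 0 < |z − 11| < δ then z > 0 and |√z − √11| < |z − 11|/√11 < ε.

δ = min(11, √11·ε)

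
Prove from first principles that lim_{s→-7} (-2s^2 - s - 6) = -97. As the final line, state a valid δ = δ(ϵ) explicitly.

δ = min(1, ϵ/29)

Suppose ϵ > 0. We want δ > 0 such that 0 < |s + 7| < δ implies |(-2s^2 - s - 6) + 97| < ϵ.
(-2s^2 - s - 6) + 97 = -2s^2 - s + 91 = (s + 7)(-2s + 13).
So |(-2s^2 - s - 6) + 97| = |s + 7|·|-2s + 13|.
Assume first that |s + 7| < 1, so |s| < 8. Then |-2s + 13| ≤ 2·8 + 13 = 29.
Hence |(-2s^2 - s - 6) + 97| ≤ 29|s + 7| < ϵ provided |s + 7| < ϵ/29.
Take δ = min(1, ϵ/29). Then 0 < |s + 7| < δ gives both |s + 7| < 1 and |s + 7| < ϵ/29, so |(-2s^2 - s - 6) + 97| < ϵ.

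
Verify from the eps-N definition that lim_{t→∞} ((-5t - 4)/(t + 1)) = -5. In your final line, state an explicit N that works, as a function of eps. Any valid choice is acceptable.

N = 1/eps

Let eps > 0. We seek N > 0 such that t > N implies |(-5t - 4)/(t + 1) + 5| < eps.
(-5t - 4)/(t + 1) + 5 = ((-5t - 4) − (-5)(t + 1)) / ((t + 1)) = 1/((t + 1)).
For t > 0 we have t + 1 > t, so |(-5t - 4)/(t + 1) + 5| = 1/((t + 1)) < 1/(t) = 1/t.
Thus |(-5t - 4)/(t + 1) + 5| < eps whenever t > 1/eps.
Take N = 1/eps. If t > N then |(-5t - 4)/(t + 1) + 5| < 1/t < eps.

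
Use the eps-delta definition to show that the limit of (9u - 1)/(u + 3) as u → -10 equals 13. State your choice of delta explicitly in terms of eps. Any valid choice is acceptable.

delta = min(7/2, (7/8)eps)

Suppose eps > 0. We want delta > 0 with 0 < |u + 10| < delta ⇒ |(9u - 1)/(u + 3) − 13| < eps.
Combining over a common denominator, (9u - 1)/(u + 3) − 13 = [(9u - 1)·(-7) − (-91)·(u + 3)] / [(-7)·(u + 3)] = 28(u + 10) / ((-7)(u + 3)).
So |(9u - 1)/(u + 3) − 13| = 28|u + 10| / (7·|u + 3|).
Require delta ≤ 7/2, so |u + 3| ≥ |-7| − |u + 10| > 7 − 7/2 = 7/2.
Hence |(9u - 1)/(u + 3) − 13| < 28|u + 10|/(7·(7/2)) = (8/7)|u + 10|, which is < eps once |u + 10| < (7/8)eps.
Take delta = min(7/2, (7/8)eps). Then 0 < |u + 10| < delta forces both bounds, so |(9u - 1)/(u + 3) − 13| < eps.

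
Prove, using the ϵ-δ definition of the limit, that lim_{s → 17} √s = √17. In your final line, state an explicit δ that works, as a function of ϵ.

Fix ϵ > 0. We want δ > 0 such that 0 < |s − 17| < δ implies |√s − √17| < ϵ.
Rationalise: √s − √17 = (s − 17)/(√s + √17), so |√s − √17| = |s − 17|/(√s + √17).
Restrict δ ≤ 17 so that |s − 17| < 17 forces s > 0, and then √s + √17 > √17.
Hence |√s − √17| < |s − 17|/√17, which is < ϵ once |s − 17| < √17·ϵ.
Take δ = min(17, √17·ϵ). If 0 < |s − 17| < δ then s > 0 and |√s − √17| < |s − 17|/√17 < ϵ.

δ = min(17, √17·ϵ)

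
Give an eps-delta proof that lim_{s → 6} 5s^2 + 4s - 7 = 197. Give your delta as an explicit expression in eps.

Fix eps > 0. We want delta > 0 such that 0 < |s − 6| < delta implies |(5s^2 + 4s - 7) − 197| < eps.
(5s^2 + 4s - 7) − 197 = 5s^2 + 4s - 204 = (s − 6)(5s + 34).
So |(5s^2 + 4s - 7) − 197| = |s − 6|·|5s + 34|.
Assume first that |s − 6| < 1, so |s| < 7. Then |5s + 34| ≤ 5·7 + 34 = 69.
Hence |(5s^2 + 4s - 7) − 197| ≤ 69|s − 6| < eps provided |s − 6| < eps/69.
Choosing delta = min(1, eps/69) ensures both conditions, hence |(5s^2 + 4s - 7) − 197| < eps.

delta = min(1, eps/69)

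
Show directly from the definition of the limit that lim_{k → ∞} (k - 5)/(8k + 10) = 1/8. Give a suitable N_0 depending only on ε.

N_0 = (25/32)/ε

Let ε > 0 be given. For k ≥ 1, |(k - 5)/(8k + 10) − (1/8)| = |-50|/(8(8k + 10)) = 50/(8(8k + 10)).
Since 8k + 10 ≥ 8k for k ≥ 1, this is ≤ 50/(8·8k) = (25/32)/k.
So |(k - 5)/(8k + 10) − (1/8)| < ε whenever k > (25/32)/ε.
Take N_0 = (25/32)/ε. If k > N_0 then |(k - 5)/(8k + 10) − (1/8)| ≤ (25/32)/k < ε.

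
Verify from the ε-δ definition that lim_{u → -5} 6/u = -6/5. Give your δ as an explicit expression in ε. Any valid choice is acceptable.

δ = min(5/2, (25/12)ε)

Let ε > 0. We seek δ > 0 such that 0 < |u + 5| < δ implies |6/u + 6/5| < ε.
|6/u + 6/5| = 6·|-5 − u|/(5·|u|) = 6|u + 5|/(5|u|).
Require δ ≤ 5/2 so that |u| > 5 − 5/2 = 5/2, hence 5|u| > 25/2.
Then |6/u + 6/5| < 6|u + 5|/(25/2), which is < ε when |u + 5| < (25/12)ε.
Take δ = min(5/2, (25/12)ε). Then 0 < |u + 5| < δ gives both |u + 5| < 5/2 and |u + 5| < (25/12)ε, so |6/u + 6/5| < ε.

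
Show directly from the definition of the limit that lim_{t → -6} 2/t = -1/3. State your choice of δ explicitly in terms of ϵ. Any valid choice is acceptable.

Let ϵ > 0 be given. We seek δ > 0 such that 0 < |t + 6| < δ implies |2/t + 1/3| < ϵ.
|2/t + 1/3| = 2·|-6 − t|/(6·|t|) = 2|t + 6|/(6|t|).
Require δ ≤ 3 so that |t| > 6 − 3 = 3, hence 6|t| > 18.
Then |2/t + 1/3| < 2|t + 6|/18, which is < ϵ when |t + 6| < 9ϵ.
Take δ = min(3, 9ϵ). Then 0 < |t + 6| < δ gives both |t + 6| < 3 and |t + 6| < 9ϵ, so |2/t + 1/3| < ϵ.

δ = min(3, 9ϵ)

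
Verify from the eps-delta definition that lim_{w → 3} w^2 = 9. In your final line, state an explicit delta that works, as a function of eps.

Fix eps > 0. We seek delta > 0 with 0 < |w − 3| < delta ⇒ |w^2 − 9| < eps.
Factor: w^2 − 9 = (w − 3)(w + 3), so |w^2 − 9| = |w − 3|·|w + 3|.
Restrict delta ≤ 2. Then |w − 3| < 2 gives |w| < 5, so by the triangle inequality |w + 3| ≤ 5 + 3 = 8.
Hence |w^2 − 9| ≤ 8|w − 3|, which is < eps once |w − 3| < eps/8.
Take delta = min(2, eps/8). If 0 < |w − 3| < delta then both bounds hold and |w^2 − 9| ≤ 8|w − 3| < 8·(eps/8) = eps.

delta = min(2, eps/8)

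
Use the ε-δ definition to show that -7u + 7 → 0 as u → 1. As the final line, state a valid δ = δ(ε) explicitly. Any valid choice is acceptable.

Let ε > 0. We need δ > 0 so that 0 < |u − 1| < δ implies |(-7u + 7)| < ε.
|(-7u + 7)| = |-7u + 7| = 7|u − 1|.
Thus it suffices that |u − 1| < ε/7.
Take δ = ε/7. If 0 < |u − 1| < δ then |(-7u + 7)| = 7|u − 1| < 7·(ε/7) = ε.

δ = ε/7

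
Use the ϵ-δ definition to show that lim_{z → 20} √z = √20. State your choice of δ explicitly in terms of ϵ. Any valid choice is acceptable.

Suppose ϵ > 0. We want δ > 0 such that 0 < |z − 20| < δ implies |√z − √20| < ϵ.
Multiplying by the conjugate, |√z − √20| = |z − 20|/(√z + √20).
Restrict δ ≤ 20 so that |z − 20| < 20 forces z > 0, and then √z + √20 > √20.
Hence |√z − √20| < |z − 20|/√20, which is < ϵ once |z − 20| < √20·ϵ.
Take δ = min(20, √20·ϵ). If 0 < |z − 20| < δ then z > 0 and |√z − √20| < |z − 20|/√20 < ϵ.

δ = min(20, √20·ϵ)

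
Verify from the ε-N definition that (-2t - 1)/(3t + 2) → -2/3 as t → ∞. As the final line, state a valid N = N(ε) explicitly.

Fix ε > 0. We seek N > 0 such that t > N implies |(-2t - 1)/(3t + 2) + 2/3| < ε.
(-2t - 1)/(3t + 2) + 2/3 = (3(-2t - 1) − (-2)(3t + 2)) / (3(3t + 2)) = 1/(3(3t + 2)).
For t > 0 we have 3t + 2 > 3t, so |(-2t - 1)/(3t + 2) + 2/3| = 1/(3(3t + 2)) < 1/(3·3t) = (1/9)/t.
Thus |(-2t - 1)/(3t + 2) + 2/3| < ε whenever t > (1/9)/ε.
Take N = (1/9)/ε. If t > N then |(-2t - 1)/(3t + 2) + 2/3| < (1/9)/t < ε.

N = (1/9)/ε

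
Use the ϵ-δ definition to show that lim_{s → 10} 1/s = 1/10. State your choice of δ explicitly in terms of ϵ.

Let ϵ > 0. We seek δ > 0 such that 0 < |s − 10| < δ implies |1/s − (1/10)| < ϵ.
|1/s − (1/10)| = |10 − s|/(10·|s|) = |s − 10|/(10|s|).
Require δ ≤ 5 so that |s| > 10 − 5 = 5, hence 10|s| > 50.
Then |1/s − (1/10)| < |s − 10|/50, which is < ϵ when |s − 10| < 50ϵ.
Take δ = min(5, 50ϵ). Then 0 < |s − 10| < δ gives both |s − 10| < 5 and |s − 10| < 50ϵ, so |1/s − (1/10)| < ϵ.

δ = min(5, 50ϵ)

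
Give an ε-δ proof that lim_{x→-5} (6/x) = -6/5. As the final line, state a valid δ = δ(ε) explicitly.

δ = min(5/2, (25/12)ε)

Let ε > 0 be given. We seek δ > 0 such that 0 < |x + 5| < δ implies |6/x + 6/5| < ε.
|6/x + 6/5| = 6·|-5 − x|/(5·|x|) = 6|x + 5|/(5|x|).
Require δ ≤ 5/2 so that |x| > 5 − 5/2 = 5/2, hence 5|x| > 25/2.
Then |6/x + 6/5| < 6|x + 5|/(25/2), which is < ε when |x + 5| < (25/12)ε.
Take δ = min(5/2, (25/12)ε). Then 0 < |x + 5| < δ gives both |x + 5| < 5/2 and |x + 5| < (25/12)ε, so |6/x + 6/5| < ε.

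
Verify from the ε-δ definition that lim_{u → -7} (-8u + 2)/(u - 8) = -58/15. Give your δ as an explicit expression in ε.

δ = min(15/2, (225/124)ε)

Fix ε > 0. We want δ > 0 with 0 < |u + 7| < δ ⇒ |(-8u + 2)/(u - 8) + 58/15| < ε.
Combining over a common denominator, (-8u + 2)/(u - 8) + 58/15 = [(-8u + 2)·(-15) − 58·(u - 8)] / [(-15)·(u - 8)] = 62(u + 7) / ((-15)(u - 8)).
So |(-8u + 2)/(u - 8) + 58/15| = 62|u + 7| / (15·|u − 8|).
Restrict δ ≤ 15/2. Then |u + 7| < 15/2 gives |u − 8| = |(u + 7) + (-15)| ≥ 15 − 15/2 = 15/2.
Hence |(-8u + 2)/(u - 8) + 58/15| < 62|u + 7|/(15·(15/2)) = (124/225)|u + 7|, which is < ε once |u + 7| < (225/124)ε.
Take δ = min(15/2, (225/124)ε). Then 0 < |u + 7| < δ forces both bounds, so |(-8u + 2)/(u - 8) + 58/15| < ε.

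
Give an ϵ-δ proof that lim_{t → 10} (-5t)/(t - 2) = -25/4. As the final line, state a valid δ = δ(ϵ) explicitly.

Suppose ϵ > 0. We want δ > 0 with 0 < |t − 10| < δ ⇒ |(-5t)/(t - 2) + 25/4| < ϵ.
Combining over a common denominator, (-5t)/(t - 2) + 25/4 = [(-5t)·8 − (-50)·(t - 2)] / [8·(t - 2)] = 10(t − 10) / (8(t - 2)).
So |(-5t)/(t - 2) + 25/4| = 10|t − 10| / (8·|t − 2|).
Require δ ≤ 4, so |t − 2| ≥ |8| − |t − 10| > 8 − 4 = 4.
Hence |(-5t)/(t - 2) + 25/4| < 10|t − 10|/(8·4) = (5/16)|t − 10|, which is < ϵ once |t − 10| < (16/5)ϵ.
Take δ = min(4, (16/5)ϵ). Then 0 < |t − 10| < δ forces both bounds, so |(-5t)/(t - 2) + 25/4| < ϵ.

δ = min(4, (16/5)ϵ)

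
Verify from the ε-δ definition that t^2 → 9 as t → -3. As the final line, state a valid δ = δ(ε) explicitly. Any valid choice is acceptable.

δ = min(2, ε/8)

Let ε > 0. We seek δ > 0 with 0 < |t + 3| < δ ⇒ |t^2 − 9| < ε.
Factor: t^2 − 9 = (t + 3)(t - 3), so |t^2 − 9| = |t + 3|·|t - 3|.
Impose δ ≤ 2 so that |t| < 5; then |t - 3| ≤ 8.
Hence |t^2 − 9| ≤ 8|t + 3|, which is < ε once |t + 3| < ε/8.
Take δ = min(2, ε/8). If 0 < |t + 3| < δ then both bounds hold and |t^2 − 9| ≤ 8|t + 3| < 8·(ε/8) = ε.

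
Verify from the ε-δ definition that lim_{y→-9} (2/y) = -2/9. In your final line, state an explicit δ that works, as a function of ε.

δ = min(9/2, (81/4)ε)

Suppose ε > 0. We seek δ > 0 such that 0 < |y + 9| < δ implies |2/y + 2/9| < ε.
|2/y + 2/9| = 2·|-9 − y|/(9·|y|) = 2|y + 9|/(9|y|).
Require δ ≤ 9/2 so that |y| > 9 − 9/2 = 9/2, hence 9|y| > 81/2.
Then |2/y + 2/9| < 2|y + 9|/(81/2), which is < ε when |y + 9| < (81/4)ε.
Take δ = min(9/2, (81/4)ε). Then 0 < |y + 9| < δ gives both |y + 9| < 9/2 and |y + 9| < (81/4)ε, so |2/y + 2/9| < ε.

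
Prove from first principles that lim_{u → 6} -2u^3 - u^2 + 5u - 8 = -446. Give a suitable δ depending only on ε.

δ = min(1, ε/262)

Let ε > 0 be given. We want δ > 0 such that 0 < |u − 6| < δ implies |(-2u^3 - u^2 + 5u - 8) + 446| < ε.
(-2u^3 - u^2 + 5u - 8) + 446 = -2u^3 - u^2 + 5u + 438 = (u − 6)(-2u^2 - 13u - 73).
So |(-2u^3 - u^2 + 5u - 8) + 446| = |u − 6|·|-2u^2 - 13u - 73|.
Require δ ≤ 1. Then |u − 6| < 1 gives |u| < 7, and by the triangle inequality |-2u^2 - 13u - 73| ≤ 2·7^2 + 13·7 + 73 = 262.
Hence |(-2u^3 - u^2 + 5u - 8) + 446| ≤ 262|u − 6| < ε provided |u − 6| < ε/262.
Take δ = min(1, ε/262). Then 0 < |u − 6| < δ gives both |u − 6| < 1 and |u − 6| < ε/262, so |(-2u^3 - u^2 + 5u - 8) + 446| < ε.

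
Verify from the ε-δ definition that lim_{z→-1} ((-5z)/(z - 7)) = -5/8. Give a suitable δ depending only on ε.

δ = min(4, (32/35)ε)

Fix ε > 0. We want δ > 0 with 0 < |z + 1| < δ ⇒ |(-5z)/(z - 7) + 5/8| < ε.
Combining over a common denominator, (-5z)/(z - 7) + 5/8 = [(-5z)·(-8) − 5·(z - 7)] / [(-8)·(z - 7)] = 35(z + 1) / ((-8)(z - 7)).
So |(-5z)/(z - 7) + 5/8| = 35|z + 1| / (8·|z − 7|).
Require δ ≤ 4, so |z − 7| ≥ |-8| − |z + 1| > 8 − 4 = 4.
Hence |(-5z)/(z - 7) + 5/8| < 35|z + 1|/(8·4) = (35/32)|z + 1|, which is < ε once |z + 1| < (32/35)ε.
Take δ = min(4, (32/35)ε). Then 0 < |z + 1| < δ forces both bounds, so |(-5z)/(z - 7) + 5/8| < ε.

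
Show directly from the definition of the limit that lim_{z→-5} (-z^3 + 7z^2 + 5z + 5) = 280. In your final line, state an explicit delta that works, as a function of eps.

delta = min(2, eps/188)

Let eps > 0. We want delta > 0 such that 0 < |z + 5| < delta implies |(-z^3 + 7z^2 + 5z + 5) − 280| < eps.
(-z^3 + 7z^2 + 5z + 5) − 280 = -z^3 + 7z^2 + 5z - 275 = (z + 5)(-z^2 + 12z - 55).
So |(-z^3 + 7z^2 + 5z + 5) − 280| = |z + 5|·|-z^2 + 12z - 55|.
Require delta ≤ 2. Then |z + 5| < 2 gives |z| < 7, and by the triangle inequality |-z^2 + 12z - 55| ≤ 7^2 + 12·7 + 55 = 188.
Hence |(-z^3 + 7z^2 + 5z + 5) − 280| ≤ 188|z + 5| < eps provided |z + 5| < eps/188.
Take delta = min(2, eps/188). Then 0 < |z + 5| < delta gives both |z + 5| < 2 and |z + 5| < eps/188, so |(-z^3 + 7z^2 + 5z + 5) − 280| < eps.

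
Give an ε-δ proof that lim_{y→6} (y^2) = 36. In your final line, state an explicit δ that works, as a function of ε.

Fix ε > 0. We seek δ > 0 with 0 < |y − 6| < δ ⇒ |y^2 − 36| < ε.
Factor: y^2 − 36 = (y − 6)(y + 6), so |y^2 − 36| = |y − 6|·|y + 6|.
Restrict δ ≤ 1. Then |y − 6| < 1 gives |y| < 7, so by the triangle inequality |y + 6| ≤ 7 + 6 = 13.
Hence |y^2 − 36| ≤ 13|y − 6|, which is < ε once |y − 6| < ε/13.
Take δ = min(1, ε/13). If 0 < |y − 6| < δ then both bounds hold and |y^2 − 36| ≤ 13|y − 6| < 13·(ε/13) = ε.

δ = min(1, ε/13)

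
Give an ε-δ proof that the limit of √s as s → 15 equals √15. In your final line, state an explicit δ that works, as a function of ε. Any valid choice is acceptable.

δ = min(15, √15·ε)

Let ε > 0 be given. We want δ > 0 such that 0 < |s − 15| < δ implies |√s − √15| < ε.
Rationalise: √s − √15 = (s − 15)/(√s + √15), so |√s − √15| = |s − 15|/(√s + √15).
Restrict δ ≤ 15 so that |s − 15| < 15 forces s > 0, and then √s + √15 > √15.
Hence |√s − √15| < |s − 15|/√15, which is < ε once |s − 15| < √15·ε.
Take δ = min(15, √15·ε). If 0 < |s − 15| < δ then s > 0 and |√s − √15| < |s − 15|/√15 < ε.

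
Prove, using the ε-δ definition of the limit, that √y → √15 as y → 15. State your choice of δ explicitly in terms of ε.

Fix ε > 0. We want δ > 0 such that 0 < |y − 15| < δ implies |√y − √15| < ε.
Rationalise: √y − √15 = (y − 15)/(√y + √15), so |√y − √15| = |y − 15|/(√y + √15).
Restrict δ ≤ 15 so that |y − 15| < 15 forces y > 0, and then √y + √15 > √15.
Hence |√y − √15| < |y − 15|/√15, which is < ε once |y − 15| < √15·ε.
Take δ = min(15, √15·ε). If 0 < |y − 15| < δ then y > 0 and |√y − √15| < |y − 15|/√15 < ε.

δ = min(15, √15·ε)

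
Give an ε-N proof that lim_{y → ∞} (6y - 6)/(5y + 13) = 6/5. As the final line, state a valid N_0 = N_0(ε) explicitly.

N_0 = (108/25)/ε

Let ε > 0. We seek N_0 > 0 such that y > N_0 implies |(6y - 6)/(5y + 13) − (6/5)| < ε.
(6y - 6)/(5y + 13) − (6/5) = (5(6y - 6) − 6(5y + 13)) / (5(5y + 13)) = -108/(5(5y + 13)).
For y > 0 we have 5y + 13 > 5y, so |(6y - 6)/(5y + 13) − (6/5)| = 108/(5(5y + 13)) < 108/(5·5y) = (108/25)/y.
Thus |(6y - 6)/(5y + 13) − (6/5)| < ε whenever y > (108/25)/ε.
Take N_0 = (108/25)/ε. If y > N_0 then |(6y - 6)/(5y + 13) − (6/5)| < (108/25)/y < ε.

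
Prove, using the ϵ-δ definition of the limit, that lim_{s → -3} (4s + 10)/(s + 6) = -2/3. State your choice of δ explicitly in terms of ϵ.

Suppose ϵ > 0. We want δ > 0 with 0 < |s + 3| < δ ⇒ |(4s + 10)/(s + 6) + 2/3| < ϵ.
Combining over a common denominator, (4s + 10)/(s + 6) + 2/3 = [(4s + 10)·3 − (-2)·(s + 6)] / [3·(s + 6)] = 14(s + 3) / (3(s + 6)).
So |(4s + 10)/(s + 6) + 2/3| = 14|s + 3| / (3·|s + 6|).
Require δ ≤ 3/2, so |s + 6| ≥ |3| − |s + 3| > 3 − 3/2 = 3/2.
Hence |(4s + 10)/(s + 6) + 2/3| < 14|s + 3|/(3·(3/2)) = (28/9)|s + 3|, which is < ϵ once |s + 3| < (9/28)ϵ.
Take δ = min(3/2, (9/28)ϵ). Then 0 < |s + 3| < δ forces both bounds, so |(4s + 10)/(s + 6) + 2/3| < ϵ.

δ = min(3/2, (9/28)ϵ)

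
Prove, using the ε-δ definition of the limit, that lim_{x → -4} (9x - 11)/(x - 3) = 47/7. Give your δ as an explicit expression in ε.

δ = min(7/2, (49/32)ε)

Let ε > 0 be given. We want δ > 0 with 0 < |x + 4| < δ ⇒ |(9x - 11)/(x - 3) − (47/7)| < ε.
Combining over a common denominator, (9x - 11)/(x - 3) − (47/7) = [(9x - 11)·(-7) − (-47)·(x - 3)] / [(-7)·(x - 3)] = -16(x + 4) / ((-7)(x - 3)).
So |(9x - 11)/(x - 3) − (47/7)| = 16|x + 4| / (7·|x − 3|).
Restrict δ ≤ 7/2. Then |x + 4| < 7/2 gives |x − 3| = |(x + 4) + (-7)| ≥ 7 − 7/2 = 7/2.
Hence |(9x - 11)/(x - 3) − (47/7)| < 16|x + 4|/(7·(7/2)) = (32/49)|x + 4|, which is < ε once |x + 4| < (49/32)ε.
Take δ = min(7/2, (49/32)ε). Then 0 < |x + 4| < δ forces both bounds, so |(9x - 11)/(x - 3) − (47/7)| < ε.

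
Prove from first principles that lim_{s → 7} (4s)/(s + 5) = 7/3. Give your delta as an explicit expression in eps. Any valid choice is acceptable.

delta = min(6, (18/5)eps)

Fix eps > 0. We want delta > 0 with 0 < |s − 7| < delta ⇒ |(4s)/(s + 5) − (7/3)| < eps.
Combining over a common denominator, (4s)/(s + 5) − (7/3) = [(4s)·12 − 28·(s + 5)] / [12·(s + 5)] = 20(s − 7) / (12(s + 5)).
So |(4s)/(s + 5) − (7/3)| = 20|s − 7| / (12·|s + 5|).
Require delta ≤ 6, so |s + 5| ≥ |12| − |s − 7| > 12 − 6 = 6.
Hence |(4s)/(s + 5) − (7/3)| < 20|s − 7|/(12·6) = (5/18)|s − 7|, which is < eps once |s − 7| < (18/5)eps.
Take delta = min(6, (18/5)eps). Then 0 < |s − 7| < delta forces both bounds, so |(4s)/(s + 5) − (7/3)| < eps.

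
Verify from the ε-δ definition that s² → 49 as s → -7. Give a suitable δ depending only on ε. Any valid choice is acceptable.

δ = min(1, ε/15)

Fix ε > 0. We seek δ > 0 with 0 < |s + 7| < δ ⇒ |s² − 49| < ε.
Factor: s² − 49 = (s + 7)(s - 7), so |s² − 49| = |s + 7|·|s - 7|.
Restrict δ ≤ 1. Then |s + 7| < 1 gives |s| < 8, so by the triangle inequality |s - 7| ≤ 8 + 7 = 15.
Hence |s² − 49| ≤ 15|s + 7|, which is < ε once |s + 7| < ε/15.
Take δ = min(1, ε/15). If 0 < |s + 7| < δ then both bounds hold and |s² − 49| ≤ 15|s + 7| < 15·(ε/15) = ε.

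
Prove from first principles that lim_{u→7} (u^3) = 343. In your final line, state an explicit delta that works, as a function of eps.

Fix eps > 0. We seek delta > 0 with 0 < |u − 7| < delta ⇒ |u^3 − 343| < eps.
Factor: u^3 − 343 = (u − 7)(u^2 + 7u + 49), so |u^3 − 343| = |u − 7|·|u^2 + 7u + 49|.
Restrict delta ≤ 1. Then |u − 7| < 1 gives |u| < 8, so by the triangle inequality |u^2 + 7u + 49| ≤ 8^2 + 7·8 + 49 = 169.
Hence |u^3 − 343| ≤ 169|u − 7|, which is < eps once |u − 7| < eps/169.
Take delta = min(1, eps/169). If 0 < |u − 7| < delta then both bounds hold and |u^3 − 343| ≤ 169|u − 7| < 169·(eps/169) = eps.

delta = min(1, eps/169)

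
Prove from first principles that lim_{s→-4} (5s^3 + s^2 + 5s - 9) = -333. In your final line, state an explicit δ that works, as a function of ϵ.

Let ϵ > 0 be given. We want δ > 0 such that 0 < |s + 4| < δ implies |(5s^3 + s^2 + 5s - 9) + 333| < ϵ.
(5s^3 + s^2 + 5s - 9) + 333 = 5s^3 + s^2 + 5s + 324 = (s + 4)(5s^2 - 19s + 81).
So |(5s^3 + s^2 + 5s - 9) + 333| = |s + 4|·|5s^2 - 19s + 81|.
Assume first that |s + 4| < 1, so |s| < 5. Then |5s^2 - 19s + 81| ≤ 5·5^2 + 19·5 + 81 = 301.
Hence |(5s^3 + s^2 + 5s - 9) + 333| ≤ 301|s + 4| < ϵ provided |s + 4| < ϵ/301.
Take δ = min(1, ϵ/301). Then 0 < |s + 4| < δ gives both |s + 4| < 1 and |s + 4| < ϵ/301, so |(5s^3 + s^2 + 5s - 9) + 333| < ϵ.

δ = min(1, ϵ/301)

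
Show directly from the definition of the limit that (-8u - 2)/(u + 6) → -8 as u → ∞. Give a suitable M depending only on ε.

M = 46/ε

Let ε > 0. We seek M > 0 such that u > M implies |(-8u - 2)/(u + 6) + 8| < ε.
(-8u - 2)/(u + 6) + 8 = ((-8u - 2) − (-8)(u + 6)) / ((u + 6)) = 46/((u + 6)).
For u > 0 we have u + 6 > u, so |(-8u - 2)/(u + 6) + 8| = 46/((u + 6)) < 46/(u) = 46/u.
Thus |(-8u - 2)/(u + 6) + 8| < ε whenever u > 46/ε.
Take M = 46/ε. If u > M then |(-8u - 2)/(u + 6) + 8| < 46/u < ε.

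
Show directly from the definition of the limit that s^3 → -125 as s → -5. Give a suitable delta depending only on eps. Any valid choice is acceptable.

Let eps > 0. We seek delta > 0 with 0 < |s + 5| < delta ⇒ |s^3 + 125| < eps.
Factor: s^3 + 125 = (s + 5)(s^2 - 5s + 25), so |s^3 + 125| = |s + 5|·|s^2 - 5s + 25|.
Impose delta ≤ 2 so that |s| < 7; then |s^2 - 5s + 25| ≤ 109.
Hence |s^3 + 125| ≤ 109|s + 5|, which is < eps once |s + 5| < eps/109.
Take delta = min(2, eps/109). If 0 < |s + 5| < delta then both bounds hold and |s^3 + 125| ≤ 109|s + 5| < 109·(eps/109) = eps.

delta = min(2, eps/109)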